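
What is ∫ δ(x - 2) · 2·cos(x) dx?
2 \cos{\left(2 \right)}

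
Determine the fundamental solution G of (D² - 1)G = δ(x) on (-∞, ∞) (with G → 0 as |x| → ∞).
-\frac{e^{-|x|}}{2}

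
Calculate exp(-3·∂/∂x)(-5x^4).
- 5 x^{4} + 60 x^{3} - 270 x^{2} + 540 x - 405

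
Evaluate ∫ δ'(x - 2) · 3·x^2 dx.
-12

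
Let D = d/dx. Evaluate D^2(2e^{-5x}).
50 e^{- 5 x}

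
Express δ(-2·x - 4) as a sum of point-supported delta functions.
\frac{\delta(x + 2)}{2}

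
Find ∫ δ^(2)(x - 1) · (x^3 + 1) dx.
6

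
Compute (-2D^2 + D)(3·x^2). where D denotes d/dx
6 x - 12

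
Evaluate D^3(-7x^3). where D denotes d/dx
-42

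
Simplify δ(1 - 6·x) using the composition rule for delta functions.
\frac{\delta(x - 1/6)}{6}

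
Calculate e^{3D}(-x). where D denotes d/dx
- x - 3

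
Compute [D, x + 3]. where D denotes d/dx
1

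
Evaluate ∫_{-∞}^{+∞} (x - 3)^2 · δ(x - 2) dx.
1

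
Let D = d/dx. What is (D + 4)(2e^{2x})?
12 e^{2 x}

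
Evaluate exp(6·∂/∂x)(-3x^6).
- 3 x^{6} - 108 x^{5} - 1620 x^{4} - 12960 x^{3} - 58320 x^{2} - 139968 x - 139968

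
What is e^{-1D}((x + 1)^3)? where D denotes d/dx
x^{3}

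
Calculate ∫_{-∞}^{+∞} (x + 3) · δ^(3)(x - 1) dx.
0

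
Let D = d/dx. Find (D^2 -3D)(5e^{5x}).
50 e^{5 x}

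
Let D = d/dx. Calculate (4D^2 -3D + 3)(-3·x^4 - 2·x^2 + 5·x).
- 9 x^{4} + 36 x^{3} - 150 x^{2} + 27 x - 31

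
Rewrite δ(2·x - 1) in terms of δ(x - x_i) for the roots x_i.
\frac{\delta(x - 1/2)}{2}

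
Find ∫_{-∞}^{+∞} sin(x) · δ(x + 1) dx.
- \sin{\left(1 \right)}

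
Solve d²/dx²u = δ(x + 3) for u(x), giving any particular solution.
\frac{|x + 3|}{2}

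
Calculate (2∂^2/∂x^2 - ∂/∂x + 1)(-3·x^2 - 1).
- 3 x^{2} + 6 x - 13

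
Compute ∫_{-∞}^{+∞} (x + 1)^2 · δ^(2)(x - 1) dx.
2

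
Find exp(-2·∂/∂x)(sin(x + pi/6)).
\sin{\left(x - 2 + \frac{\pi}{6} \right)}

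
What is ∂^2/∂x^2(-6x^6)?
- 180 x^{4}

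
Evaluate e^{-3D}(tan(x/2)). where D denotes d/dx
\tan{\left(\frac{x}{2} - \frac{3}{2} \right)}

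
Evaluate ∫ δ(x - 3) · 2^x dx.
8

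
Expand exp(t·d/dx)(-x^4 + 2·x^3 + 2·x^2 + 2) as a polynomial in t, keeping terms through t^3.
t^{3} \left(2 - 4 x\right) + t^{2} \left(- 6 x^{2} + 6 x + 2\right) + 2 t x \left(- 2 x^{2} + 3 x + 2\right) - x^{4} + 2 x^{3} + 2 x^{2} + 2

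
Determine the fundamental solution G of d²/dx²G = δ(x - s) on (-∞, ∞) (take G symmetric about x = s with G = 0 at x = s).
\frac{|x - s|}{2}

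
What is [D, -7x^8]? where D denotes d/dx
- 56 x^{7}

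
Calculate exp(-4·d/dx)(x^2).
x^{2} - 8 x + 16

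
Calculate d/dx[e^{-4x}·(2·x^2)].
4 x \left(1 - 2 x\right) e^{- 4 x}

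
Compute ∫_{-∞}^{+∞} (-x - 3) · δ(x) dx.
-3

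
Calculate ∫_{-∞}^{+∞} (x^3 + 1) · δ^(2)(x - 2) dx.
12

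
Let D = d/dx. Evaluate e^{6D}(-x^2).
- x^{2} - 12 x - 36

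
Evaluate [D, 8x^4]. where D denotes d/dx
32 x^{3}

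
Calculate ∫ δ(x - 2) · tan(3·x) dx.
\tan{\left(6 \right)}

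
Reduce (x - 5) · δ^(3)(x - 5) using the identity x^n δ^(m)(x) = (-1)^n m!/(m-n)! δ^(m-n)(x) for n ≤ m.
-3\delta^{(2)}(x - 5)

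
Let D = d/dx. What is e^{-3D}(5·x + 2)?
5 x - 13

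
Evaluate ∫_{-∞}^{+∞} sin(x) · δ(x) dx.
0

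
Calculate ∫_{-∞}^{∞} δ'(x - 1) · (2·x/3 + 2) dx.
- \frac{2}{3}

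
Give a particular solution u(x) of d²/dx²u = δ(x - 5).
\frac{|x - 5|}{2}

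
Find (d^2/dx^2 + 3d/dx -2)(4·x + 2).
8 - 8 x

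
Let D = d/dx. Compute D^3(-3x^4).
- 72 x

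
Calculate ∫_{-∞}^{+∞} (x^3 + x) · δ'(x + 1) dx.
-4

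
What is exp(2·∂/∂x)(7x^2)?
7 x^{2} + 28 x + 28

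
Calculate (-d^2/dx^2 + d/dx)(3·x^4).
12 x^{2} \left(x - 3\right)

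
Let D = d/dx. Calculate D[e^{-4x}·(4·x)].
4 \left(1 - 4 x\right) e^{- 4 x}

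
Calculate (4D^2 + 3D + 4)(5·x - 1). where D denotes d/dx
20 x + 11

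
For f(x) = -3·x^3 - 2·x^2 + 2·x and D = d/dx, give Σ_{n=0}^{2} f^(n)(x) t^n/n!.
- t^{2} \left(9 x + 2\right) - t \left(9 x^{2} + 4 x - 2\right) - 3 x^{3} - 2 x^{2} + 2 x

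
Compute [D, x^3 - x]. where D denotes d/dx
3 x^{2} - 1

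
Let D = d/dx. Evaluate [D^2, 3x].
6D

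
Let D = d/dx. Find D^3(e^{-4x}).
- 64 e^{- 4 x}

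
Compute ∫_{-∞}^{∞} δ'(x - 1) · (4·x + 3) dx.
-4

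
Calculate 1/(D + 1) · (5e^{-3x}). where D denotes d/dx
- \frac{5 e^{- 3 x}}{2}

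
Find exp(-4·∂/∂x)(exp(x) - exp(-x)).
- e^{4 - x} + e^{x - 4}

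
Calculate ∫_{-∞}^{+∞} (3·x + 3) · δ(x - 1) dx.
6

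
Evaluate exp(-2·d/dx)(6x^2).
6 x^{2} - 24 x + 24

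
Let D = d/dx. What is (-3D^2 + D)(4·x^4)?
16 x^{2} \left(x - 9\right)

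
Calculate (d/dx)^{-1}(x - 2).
\frac{x^{2}}{2} - 2 x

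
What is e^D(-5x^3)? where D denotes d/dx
- 5 x^{3} - 15 x^{2} - 15 x - 5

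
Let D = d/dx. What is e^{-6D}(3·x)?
3 x - 18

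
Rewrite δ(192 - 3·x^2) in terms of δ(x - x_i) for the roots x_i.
\frac{\delta(x - 8) + \delta(x + 8)}{48}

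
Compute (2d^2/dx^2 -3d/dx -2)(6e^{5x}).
198 e^{5 x}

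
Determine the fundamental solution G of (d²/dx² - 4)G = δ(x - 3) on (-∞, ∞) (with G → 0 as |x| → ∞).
-\frac{e^{-2|x - 3|}}{4}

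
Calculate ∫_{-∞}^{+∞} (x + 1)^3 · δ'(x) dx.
-3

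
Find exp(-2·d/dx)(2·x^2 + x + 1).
2 x^{2} - 7 x + 7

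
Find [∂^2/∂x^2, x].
2\frac{d}{dx}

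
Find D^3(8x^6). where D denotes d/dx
960 x^{3}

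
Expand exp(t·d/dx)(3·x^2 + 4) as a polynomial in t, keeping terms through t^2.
3 t^{2} + 6 t x + 3 x^{2} + 4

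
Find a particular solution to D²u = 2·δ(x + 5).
|x + 5|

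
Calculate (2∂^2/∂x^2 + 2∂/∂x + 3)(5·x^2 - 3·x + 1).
15 x^{2} + 11 x + 17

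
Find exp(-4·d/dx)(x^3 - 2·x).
x^{3} - 12 x^{2} + 46 x - 56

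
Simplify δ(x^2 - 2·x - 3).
\frac{\delta(x + 1) + \delta(x - 3)}{4}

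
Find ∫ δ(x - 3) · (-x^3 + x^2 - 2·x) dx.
-24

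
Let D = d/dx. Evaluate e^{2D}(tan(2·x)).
\tan{\left(2 x + 4 \right)}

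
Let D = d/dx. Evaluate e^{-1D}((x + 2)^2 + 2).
x^{2} + 2 x + 3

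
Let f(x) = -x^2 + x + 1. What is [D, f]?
1 - 2 x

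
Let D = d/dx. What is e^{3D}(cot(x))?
\cot{\left(x + 3 \right)}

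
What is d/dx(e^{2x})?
2 e^{2 x}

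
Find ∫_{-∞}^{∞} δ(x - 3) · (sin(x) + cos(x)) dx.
\cos{\left(3 \right)} + \sin{\left(3 \right)}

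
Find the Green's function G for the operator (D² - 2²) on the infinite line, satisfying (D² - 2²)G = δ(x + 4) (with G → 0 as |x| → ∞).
-\frac{e^{-2|x + 4|}}{4}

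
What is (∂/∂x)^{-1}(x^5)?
\frac{x^{6}}{6}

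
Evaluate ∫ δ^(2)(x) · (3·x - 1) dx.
0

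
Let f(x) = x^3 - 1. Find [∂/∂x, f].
3 x^{2}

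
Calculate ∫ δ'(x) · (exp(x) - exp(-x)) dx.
-2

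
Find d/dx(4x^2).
8 x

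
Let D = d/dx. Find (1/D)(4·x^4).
\frac{4 x^{5}}{5}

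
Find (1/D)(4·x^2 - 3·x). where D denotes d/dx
\frac{4 x^{3}}{3} - \frac{3 x^{2}}{2}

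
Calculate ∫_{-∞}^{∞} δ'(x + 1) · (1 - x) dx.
1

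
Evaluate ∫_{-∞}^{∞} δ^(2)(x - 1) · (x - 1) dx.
0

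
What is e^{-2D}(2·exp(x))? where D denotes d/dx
2 e^{x - 2}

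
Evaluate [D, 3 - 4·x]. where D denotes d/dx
-4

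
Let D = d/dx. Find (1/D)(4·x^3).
x^{4}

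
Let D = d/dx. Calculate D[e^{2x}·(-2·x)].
\left(- 4 x - 2\right) e^{2 x}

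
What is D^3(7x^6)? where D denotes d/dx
840 x^{3}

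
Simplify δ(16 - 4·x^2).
\frac{\delta(x - 2) + \delta(x + 2)}{16}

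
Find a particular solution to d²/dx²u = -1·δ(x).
-\frac{|x|}{2}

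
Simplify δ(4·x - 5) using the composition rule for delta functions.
\frac{\delta(x - 5/4)}{4}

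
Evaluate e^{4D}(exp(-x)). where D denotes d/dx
e^{- x - 4}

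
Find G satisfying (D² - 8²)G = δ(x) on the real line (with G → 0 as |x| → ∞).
-\frac{e^{-8|x|}}{16}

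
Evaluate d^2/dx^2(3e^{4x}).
48 e^{4 x}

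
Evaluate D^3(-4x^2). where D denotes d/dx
0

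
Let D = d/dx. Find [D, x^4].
4 x^{3}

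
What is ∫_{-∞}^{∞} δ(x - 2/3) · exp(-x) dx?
e^{- \frac{2}{3}}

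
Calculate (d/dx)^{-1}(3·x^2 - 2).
x^{3} - 2 x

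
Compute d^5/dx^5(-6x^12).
- 570240 x^{7}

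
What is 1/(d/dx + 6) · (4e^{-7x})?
- 4 e^{- 7 x}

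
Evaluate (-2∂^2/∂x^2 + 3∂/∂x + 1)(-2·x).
- 2 x - 6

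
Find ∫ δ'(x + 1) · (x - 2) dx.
-1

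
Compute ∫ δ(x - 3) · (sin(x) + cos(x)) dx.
\cos{\left(3 \right)} + \sin{\left(3 \right)}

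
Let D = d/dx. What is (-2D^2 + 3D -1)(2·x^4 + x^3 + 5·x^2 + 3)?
- 2 x^{4} + 23 x^{3} - 44 x^{2} + 18 x - 23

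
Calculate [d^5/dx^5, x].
5\frac{d^{4}}{dx^{4}}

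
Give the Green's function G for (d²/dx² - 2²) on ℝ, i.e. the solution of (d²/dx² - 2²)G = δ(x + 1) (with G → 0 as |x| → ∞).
-\frac{e^{-2|x + 1|}}{4}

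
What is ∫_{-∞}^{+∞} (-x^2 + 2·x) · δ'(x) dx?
-2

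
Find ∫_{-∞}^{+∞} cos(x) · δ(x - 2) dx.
\cos{\left(2 \right)}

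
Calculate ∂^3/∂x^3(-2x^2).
0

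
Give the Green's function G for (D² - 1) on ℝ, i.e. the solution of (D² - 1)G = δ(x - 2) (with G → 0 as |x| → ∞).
-\frac{e^{-|x - 2|}}{2}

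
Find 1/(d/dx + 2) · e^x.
\frac{e^{x}}{3}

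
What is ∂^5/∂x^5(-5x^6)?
- 3600 x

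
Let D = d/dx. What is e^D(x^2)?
x^{2} + 2 x + 1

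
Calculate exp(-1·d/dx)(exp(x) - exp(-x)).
- e^{1 - x} + e^{x - 1}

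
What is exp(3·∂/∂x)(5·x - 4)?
5 x + 11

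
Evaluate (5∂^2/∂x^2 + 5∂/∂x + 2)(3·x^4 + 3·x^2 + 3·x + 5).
6 x^{4} + 60 x^{3} + 186 x^{2} + 36 x + 55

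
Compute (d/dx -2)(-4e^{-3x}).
20 e^{- 3 x}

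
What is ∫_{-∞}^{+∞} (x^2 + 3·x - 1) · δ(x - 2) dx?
9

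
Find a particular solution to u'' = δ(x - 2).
\frac{|x - 2|}{2}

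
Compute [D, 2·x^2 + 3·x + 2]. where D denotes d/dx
4 x + 3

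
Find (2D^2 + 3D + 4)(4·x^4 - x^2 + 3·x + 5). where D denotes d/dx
16 x^{4} + 48 x^{3} + 92 x^{2} + 6 x + 25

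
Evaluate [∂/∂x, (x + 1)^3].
3 \left(x + 1\right)^{2}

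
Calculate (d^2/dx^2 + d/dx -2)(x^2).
- 2 x^{2} + 2 x + 2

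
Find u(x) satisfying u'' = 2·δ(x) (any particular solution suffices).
|x|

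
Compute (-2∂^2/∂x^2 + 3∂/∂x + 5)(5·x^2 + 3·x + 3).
25 x^{2} + 45 x + 4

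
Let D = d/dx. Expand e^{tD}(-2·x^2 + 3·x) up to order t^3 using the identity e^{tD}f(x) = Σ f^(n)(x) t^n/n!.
- 2 t^{2} - t \left(4 x - 3\right) - 2 x^{2} + 3 x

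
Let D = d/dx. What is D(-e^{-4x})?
4 e^{- 4 x}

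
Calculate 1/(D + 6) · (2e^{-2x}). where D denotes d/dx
\frac{e^{- 2 x}}{2}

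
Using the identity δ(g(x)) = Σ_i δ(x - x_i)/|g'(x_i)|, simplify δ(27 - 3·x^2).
\frac{\delta(x - 3) + \delta(x + 3)}{18}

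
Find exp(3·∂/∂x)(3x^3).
3 x^{3} + 27 x^{2} + 81 x + 81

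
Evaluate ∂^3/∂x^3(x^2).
0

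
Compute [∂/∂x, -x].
-1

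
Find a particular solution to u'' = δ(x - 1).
\frac{|x - 1|}{2}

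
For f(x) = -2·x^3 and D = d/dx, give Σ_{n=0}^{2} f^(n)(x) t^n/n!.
2 x \left(- 3 t^{2} - 3 t x - x^{2}\right)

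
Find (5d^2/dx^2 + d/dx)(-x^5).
5 x^{3} \left(- x - 20\right)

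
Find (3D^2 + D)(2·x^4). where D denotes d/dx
8 x^{2} \left(x + 9\right)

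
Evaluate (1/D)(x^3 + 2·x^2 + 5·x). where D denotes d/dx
\frac{x^{4}}{4} + \frac{2 x^{3}}{3} + \frac{5 x^{2}}{2}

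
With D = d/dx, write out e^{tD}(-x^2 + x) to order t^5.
- t^{2} - t \left(2 x - 1\right) - x^{2} + x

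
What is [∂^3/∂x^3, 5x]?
15\frac{d^{2}}{dx^{2}}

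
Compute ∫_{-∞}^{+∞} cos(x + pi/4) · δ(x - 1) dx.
\cos{\left(\frac{\pi}{4} + 1 \right)}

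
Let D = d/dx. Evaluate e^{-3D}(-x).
3 - x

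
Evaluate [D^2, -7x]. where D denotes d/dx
-14D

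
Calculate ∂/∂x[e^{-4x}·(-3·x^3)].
x^{2} \left(12 x - 9\right) e^{- 4 x}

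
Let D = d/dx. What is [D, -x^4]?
- 4 x^{3}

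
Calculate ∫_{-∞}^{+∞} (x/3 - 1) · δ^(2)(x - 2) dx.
0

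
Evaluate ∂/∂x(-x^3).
- 3 x^{2}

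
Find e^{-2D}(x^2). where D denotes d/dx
x^{2} - 4 x + 4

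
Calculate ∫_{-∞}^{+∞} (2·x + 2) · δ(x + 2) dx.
-2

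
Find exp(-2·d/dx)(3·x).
3 x - 6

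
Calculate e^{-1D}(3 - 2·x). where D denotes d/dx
5 - 2 x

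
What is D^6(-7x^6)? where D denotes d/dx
-5040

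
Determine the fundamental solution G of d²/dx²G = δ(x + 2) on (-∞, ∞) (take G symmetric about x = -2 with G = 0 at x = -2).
\frac{|x + 2|}{2}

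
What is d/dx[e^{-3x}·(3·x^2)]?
3 x \left(2 - 3 x\right) e^{- 3 x}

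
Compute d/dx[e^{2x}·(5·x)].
\left(10 x + 5\right) e^{2 x}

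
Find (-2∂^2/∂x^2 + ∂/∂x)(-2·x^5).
10 x^{3} \left(8 - x\right)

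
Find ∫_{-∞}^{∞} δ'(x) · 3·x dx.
-3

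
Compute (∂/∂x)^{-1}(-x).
- \frac{x^{2}}{2}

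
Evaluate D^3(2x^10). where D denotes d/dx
1440 x^{7}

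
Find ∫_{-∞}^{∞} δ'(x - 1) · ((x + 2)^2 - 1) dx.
-6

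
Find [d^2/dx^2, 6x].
12\frac{d}{dx}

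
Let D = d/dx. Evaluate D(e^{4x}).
4 e^{4 x}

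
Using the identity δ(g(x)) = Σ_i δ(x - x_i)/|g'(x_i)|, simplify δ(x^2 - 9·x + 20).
\frac{\delta(x - 4) + \delta(x - 5)}{1}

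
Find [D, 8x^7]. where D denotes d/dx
56 x^{6}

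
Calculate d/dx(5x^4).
20 x^{3}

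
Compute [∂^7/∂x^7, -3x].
-21\frac{d^{6}}{dx^{6}}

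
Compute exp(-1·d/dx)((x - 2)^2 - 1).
x^{2} - 6 x + 8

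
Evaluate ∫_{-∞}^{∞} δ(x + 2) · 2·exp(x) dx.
\frac{2}{e^{2}}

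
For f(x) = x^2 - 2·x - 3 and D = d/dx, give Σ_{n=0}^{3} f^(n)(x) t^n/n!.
t^{2} + 2 t \left(x - 1\right) + x^{2} - 2 x - 3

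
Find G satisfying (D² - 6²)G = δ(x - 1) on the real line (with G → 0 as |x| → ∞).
-\frac{e^{-6|x - 1|}}{12}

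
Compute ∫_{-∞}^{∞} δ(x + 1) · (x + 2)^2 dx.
1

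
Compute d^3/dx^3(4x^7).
840 x^{4}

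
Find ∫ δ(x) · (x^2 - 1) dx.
-1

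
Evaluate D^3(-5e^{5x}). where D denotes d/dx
- 625 e^{5 x}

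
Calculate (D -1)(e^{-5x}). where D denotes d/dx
- 6 e^{- 5 x}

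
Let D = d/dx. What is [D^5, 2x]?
10D^{4}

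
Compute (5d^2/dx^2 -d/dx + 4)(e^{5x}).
124 e^{5 x}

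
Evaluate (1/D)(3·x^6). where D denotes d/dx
\frac{3 x^{7}}{7}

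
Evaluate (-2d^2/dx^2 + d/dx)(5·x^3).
15 x \left(x - 4\right)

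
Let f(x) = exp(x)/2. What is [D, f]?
\frac{e^{x}}{2}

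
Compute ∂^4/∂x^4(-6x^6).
- 2160 x^{2}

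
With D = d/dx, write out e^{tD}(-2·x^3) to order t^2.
2 x \left(- 3 t^{2} - 3 t x - x^{2}\right)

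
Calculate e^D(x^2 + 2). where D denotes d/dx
x^{2} + 2 x + 3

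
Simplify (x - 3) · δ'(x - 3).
-\delta(x - 3)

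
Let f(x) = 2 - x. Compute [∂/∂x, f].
-1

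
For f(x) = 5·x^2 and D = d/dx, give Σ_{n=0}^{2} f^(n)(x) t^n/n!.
5 t^{2} + 10 t x + 5 x^{2}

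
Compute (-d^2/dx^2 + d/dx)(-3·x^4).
12 x^{2} \left(3 - x\right)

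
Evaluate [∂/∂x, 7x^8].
56 x^{7}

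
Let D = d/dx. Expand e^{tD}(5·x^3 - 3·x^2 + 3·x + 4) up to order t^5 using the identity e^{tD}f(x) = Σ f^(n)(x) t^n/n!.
5 t^{3} + t^{2} \left(15 x - 3\right) + 3 t \left(5 x^{2} - 2 x + 1\right) + 5 x^{3} - 3 x^{2} + 3 x + 4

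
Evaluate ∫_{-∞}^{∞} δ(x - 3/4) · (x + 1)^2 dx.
\frac{49}{16}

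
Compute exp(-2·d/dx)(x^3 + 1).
x^{3} - 6 x^{2} + 12 x - 7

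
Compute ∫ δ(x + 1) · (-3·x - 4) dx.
-1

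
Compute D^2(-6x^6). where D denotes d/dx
- 180 x^{4}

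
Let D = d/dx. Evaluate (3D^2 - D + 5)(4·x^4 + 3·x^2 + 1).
20 x^{4} - 16 x^{3} + 159 x^{2} - 6 x + 23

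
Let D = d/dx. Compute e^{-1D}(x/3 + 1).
\frac{x}{3} + \frac{2}{3}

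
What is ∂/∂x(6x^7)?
42 x^{6}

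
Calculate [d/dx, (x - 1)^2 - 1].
2 x - 2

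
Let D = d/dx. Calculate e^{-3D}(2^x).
2^{x - 3}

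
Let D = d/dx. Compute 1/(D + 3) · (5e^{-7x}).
- \frac{5 e^{- 7 x}}{4}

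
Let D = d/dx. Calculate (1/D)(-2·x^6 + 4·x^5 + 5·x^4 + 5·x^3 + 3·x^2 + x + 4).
- \frac{2 x^{7}}{7} + \frac{2 x^{6}}{3} + x^{5} + \frac{5 x^{4}}{4} + x^{3} + \frac{x^{2}}{2} + 4 x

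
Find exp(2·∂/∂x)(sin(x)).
\sin{\left(x + 2 \right)}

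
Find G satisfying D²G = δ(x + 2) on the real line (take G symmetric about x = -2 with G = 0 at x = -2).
\frac{|x + 2|}{2}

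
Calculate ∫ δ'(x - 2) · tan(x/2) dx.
- \frac{\tan^{2}{\left(1 \right)}}{2} - \frac{1}{2}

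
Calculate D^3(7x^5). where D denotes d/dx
420 x^{2}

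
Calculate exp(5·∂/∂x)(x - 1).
x + 4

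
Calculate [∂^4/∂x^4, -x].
-4\frac{d^{3}}{dx^{3}}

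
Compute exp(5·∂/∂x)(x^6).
x^{6} + 30 x^{5} + 375 x^{4} + 2500 x^{3} + 9375 x^{2} + 18750 x + 15625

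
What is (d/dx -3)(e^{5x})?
2 e^{5 x}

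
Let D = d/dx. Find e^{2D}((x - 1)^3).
x^{3} + 3 x^{2} + 3 x + 1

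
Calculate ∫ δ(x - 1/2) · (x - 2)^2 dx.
\frac{9}{4}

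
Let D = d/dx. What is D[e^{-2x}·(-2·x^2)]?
4 x \left(x - 1\right) e^{- 2 x}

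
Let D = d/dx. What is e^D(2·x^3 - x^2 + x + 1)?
2 x^{3} + 5 x^{2} + 5 x + 3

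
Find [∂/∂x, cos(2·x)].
- 2 \sin{\left(2 x \right)}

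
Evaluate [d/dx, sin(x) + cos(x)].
- \sin{\left(x \right)} + \cos{\left(x \right)}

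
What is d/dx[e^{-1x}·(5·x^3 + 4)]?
\left(- 5 x^{3} + 15 x^{2} - 4\right) e^{- x}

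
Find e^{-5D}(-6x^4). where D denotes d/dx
- 6 x^{4} + 120 x^{3} - 900 x^{2} + 3000 x - 3750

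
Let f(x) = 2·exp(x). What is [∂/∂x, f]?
2 e^{x}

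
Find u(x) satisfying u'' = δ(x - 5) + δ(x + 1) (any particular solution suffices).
\frac{|x - 5|}{2} + \frac{|x + 1|}{2}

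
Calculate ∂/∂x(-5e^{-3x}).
15 e^{- 3 x}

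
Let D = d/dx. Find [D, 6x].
6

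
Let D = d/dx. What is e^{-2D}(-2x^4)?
- 2 x^{4} + 16 x^{3} - 48 x^{2} + 64 x - 32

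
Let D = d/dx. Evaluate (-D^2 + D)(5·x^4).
20 x^{2} \left(x - 3\right)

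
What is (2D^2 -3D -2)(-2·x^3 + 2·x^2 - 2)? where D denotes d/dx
4 x^{3} + 14 x^{2} - 36 x + 12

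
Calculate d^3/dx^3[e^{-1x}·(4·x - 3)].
\left(15 - 4 x\right) e^{- x}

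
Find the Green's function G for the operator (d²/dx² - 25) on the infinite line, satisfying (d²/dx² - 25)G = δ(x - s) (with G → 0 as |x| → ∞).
-\frac{e^{-5|x-s|}}{10}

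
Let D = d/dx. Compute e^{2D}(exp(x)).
e^{x + 2}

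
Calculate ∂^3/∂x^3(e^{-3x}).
- 27 e^{- 3 x}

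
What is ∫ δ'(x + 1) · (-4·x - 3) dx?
4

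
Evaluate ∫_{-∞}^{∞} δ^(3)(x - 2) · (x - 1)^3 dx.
-6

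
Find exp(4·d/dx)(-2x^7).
- 2 x^{7} - 56 x^{6} - 672 x^{5} - 4480 x^{4} - 17920 x^{3} - 43008 x^{2} - 57344 x - 32768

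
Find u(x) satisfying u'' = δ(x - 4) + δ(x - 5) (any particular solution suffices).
\frac{|x - 4|}{2} + \frac{|x - 5|}{2}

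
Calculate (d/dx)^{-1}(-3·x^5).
- \frac{x^{6}}{2}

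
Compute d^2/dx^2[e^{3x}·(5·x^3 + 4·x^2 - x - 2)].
\left(45 x^{3} + 126 x^{2} + 69 x - 16\right) e^{3 x}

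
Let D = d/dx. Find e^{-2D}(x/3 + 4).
\frac{x}{3} + \frac{10}{3}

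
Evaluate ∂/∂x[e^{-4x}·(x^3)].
x^{2} \left(3 - 4 x\right) e^{- 4 x}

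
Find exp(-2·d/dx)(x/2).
\frac{x}{2} - 1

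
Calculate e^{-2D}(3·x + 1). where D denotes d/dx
3 x - 5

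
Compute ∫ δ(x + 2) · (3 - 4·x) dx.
11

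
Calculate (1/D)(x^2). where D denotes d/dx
\frac{x^{3}}{3}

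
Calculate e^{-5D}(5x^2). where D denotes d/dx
5 x^{2} - 50 x + 125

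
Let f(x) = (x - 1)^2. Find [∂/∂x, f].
2 x - 2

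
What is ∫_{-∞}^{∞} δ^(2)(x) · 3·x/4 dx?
0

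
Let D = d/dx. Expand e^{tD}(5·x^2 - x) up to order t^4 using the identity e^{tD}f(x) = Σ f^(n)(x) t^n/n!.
5 t^{2} + t \left(10 x - 1\right) + 5 x^{2} - x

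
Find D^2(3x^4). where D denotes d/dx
36 x^{2}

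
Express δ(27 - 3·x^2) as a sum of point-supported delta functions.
\frac{\delta(x - 3) + \delta(x + 3)}{18}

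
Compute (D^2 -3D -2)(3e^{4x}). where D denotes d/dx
6 e^{4 x}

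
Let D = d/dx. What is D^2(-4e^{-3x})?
- 36 e^{- 3 x}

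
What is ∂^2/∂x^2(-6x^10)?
- 540 x^{8}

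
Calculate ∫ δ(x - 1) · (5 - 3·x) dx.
2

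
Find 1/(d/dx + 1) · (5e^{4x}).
e^{4 x}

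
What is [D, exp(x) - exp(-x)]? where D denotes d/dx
2 \cosh{\left(x \right)}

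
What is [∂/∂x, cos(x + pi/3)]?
- \sin{\left(x + \frac{\pi}{3} \right)}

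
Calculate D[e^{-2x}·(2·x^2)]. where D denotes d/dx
4 x \left(1 - x\right) e^{- 2 x}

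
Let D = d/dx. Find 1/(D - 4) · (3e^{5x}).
3 e^{5 x}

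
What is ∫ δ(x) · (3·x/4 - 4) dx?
-4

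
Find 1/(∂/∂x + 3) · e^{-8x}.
- \frac{e^{- 8 x}}{5}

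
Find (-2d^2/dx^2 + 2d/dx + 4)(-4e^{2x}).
0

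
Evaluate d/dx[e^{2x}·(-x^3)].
x^{2} \left(- 2 x - 3\right) e^{2 x}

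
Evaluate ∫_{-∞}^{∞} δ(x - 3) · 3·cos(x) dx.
3 \cos{\left(3 \right)}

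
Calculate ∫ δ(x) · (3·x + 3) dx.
3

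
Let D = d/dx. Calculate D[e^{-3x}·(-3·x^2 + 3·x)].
3 \left(3 x^{2} - 5 x + 1\right) e^{- 3 x}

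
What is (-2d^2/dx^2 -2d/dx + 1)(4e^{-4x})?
- 92 e^{- 4 x}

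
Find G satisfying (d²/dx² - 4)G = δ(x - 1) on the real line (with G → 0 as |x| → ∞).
-\frac{e^{-2|x - 1|}}{4}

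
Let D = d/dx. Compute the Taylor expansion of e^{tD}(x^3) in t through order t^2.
x \left(3 t^{2} + 3 t x + x^{2}\right)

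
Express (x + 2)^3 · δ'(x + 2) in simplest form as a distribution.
0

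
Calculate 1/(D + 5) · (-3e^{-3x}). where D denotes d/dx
- \frac{3 e^{- 3 x}}{2}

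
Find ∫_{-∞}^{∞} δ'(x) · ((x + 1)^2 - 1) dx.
-2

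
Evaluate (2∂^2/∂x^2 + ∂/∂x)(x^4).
4 x^{2} \left(x + 6\right)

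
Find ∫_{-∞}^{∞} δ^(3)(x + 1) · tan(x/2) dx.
- \tan^{2}{\left(\frac{1}{2} \right)} - \frac{1}{4} - \frac{3 \tan^{4}{\left(\frac{1}{2} \right)}}{4}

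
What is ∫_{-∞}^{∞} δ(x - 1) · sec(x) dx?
\sec{\left(1 \right)}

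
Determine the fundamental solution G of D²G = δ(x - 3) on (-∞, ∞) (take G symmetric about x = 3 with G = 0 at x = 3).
\frac{|x - 3|}{2}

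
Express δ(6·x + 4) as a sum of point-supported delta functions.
\frac{\delta(x + 2/3)}{6}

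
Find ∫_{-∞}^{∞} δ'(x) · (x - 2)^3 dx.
-12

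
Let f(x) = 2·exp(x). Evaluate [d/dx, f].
2 e^{x}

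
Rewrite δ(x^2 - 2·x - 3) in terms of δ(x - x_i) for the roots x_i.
\frac{\delta(x + 1) + \delta(x - 3)}{4}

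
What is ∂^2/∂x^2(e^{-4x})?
16 e^{- 4 x}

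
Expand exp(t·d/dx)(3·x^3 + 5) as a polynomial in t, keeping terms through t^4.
3 t^{3} + 9 t^{2} x + 9 t x^{2} + 3 x^{3} + 5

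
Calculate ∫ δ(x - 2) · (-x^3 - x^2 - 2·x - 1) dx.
-17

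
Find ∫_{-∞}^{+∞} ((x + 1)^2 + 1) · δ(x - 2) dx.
10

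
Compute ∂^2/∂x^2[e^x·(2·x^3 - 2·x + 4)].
2 x \left(x^{2} + 6 x + 5\right) e^{x}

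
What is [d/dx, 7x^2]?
14 x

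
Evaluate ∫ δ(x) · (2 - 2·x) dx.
2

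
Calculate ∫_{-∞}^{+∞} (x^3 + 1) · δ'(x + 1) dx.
-3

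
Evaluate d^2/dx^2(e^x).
e^{x}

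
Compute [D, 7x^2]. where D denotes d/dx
14 x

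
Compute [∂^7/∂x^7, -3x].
-21\frac{d^{6}}{dx^{6}}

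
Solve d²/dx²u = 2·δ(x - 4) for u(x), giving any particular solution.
|x - 4|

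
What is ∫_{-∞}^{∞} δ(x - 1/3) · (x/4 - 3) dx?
- \frac{35}{12}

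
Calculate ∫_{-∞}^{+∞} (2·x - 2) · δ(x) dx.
-2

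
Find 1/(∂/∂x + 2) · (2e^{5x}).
\frac{2 e^{5 x}}{7}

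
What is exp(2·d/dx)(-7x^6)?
- 7 x^{6} - 84 x^{5} - 420 x^{4} - 1120 x^{3} - 1680 x^{2} - 1344 x - 448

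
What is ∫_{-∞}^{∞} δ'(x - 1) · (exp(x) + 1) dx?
- e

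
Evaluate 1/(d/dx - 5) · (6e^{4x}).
- 6 e^{4 x}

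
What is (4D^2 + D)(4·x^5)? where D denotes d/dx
20 x^{3} \left(x + 16\right)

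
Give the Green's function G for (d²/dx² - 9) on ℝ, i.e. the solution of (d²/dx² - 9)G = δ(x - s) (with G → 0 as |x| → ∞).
-\frac{e^{-3|x-s|}}{6}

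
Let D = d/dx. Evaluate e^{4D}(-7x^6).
- 7 x^{6} - 168 x^{5} - 1680 x^{4} - 8960 x^{3} - 26880 x^{2} - 43008 x - 28672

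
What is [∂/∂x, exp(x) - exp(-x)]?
2 \cosh{\left(x \right)}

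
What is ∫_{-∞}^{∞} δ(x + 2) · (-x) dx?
2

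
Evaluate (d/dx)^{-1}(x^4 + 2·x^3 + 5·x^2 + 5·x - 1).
\frac{x^{5}}{5} + \frac{x^{4}}{2} + \frac{5 x^{3}}{3} + \frac{5 x^{2}}{2} - x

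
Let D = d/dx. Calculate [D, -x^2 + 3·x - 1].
3 - 2 x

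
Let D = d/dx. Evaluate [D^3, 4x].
12D^{2}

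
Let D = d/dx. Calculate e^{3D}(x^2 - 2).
x^{2} + 6 x + 7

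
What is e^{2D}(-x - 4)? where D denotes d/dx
- x - 6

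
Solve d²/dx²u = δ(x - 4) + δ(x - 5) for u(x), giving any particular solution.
\frac{|x - 4|}{2} + \frac{|x - 5|}{2}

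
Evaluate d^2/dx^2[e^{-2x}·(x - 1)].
4 \left(x - 2\right) e^{- 2 x}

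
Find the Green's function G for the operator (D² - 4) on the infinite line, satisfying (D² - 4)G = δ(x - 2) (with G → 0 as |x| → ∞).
-\frac{e^{-2|x - 2|}}{4}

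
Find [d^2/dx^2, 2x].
4\frac{d}{dx}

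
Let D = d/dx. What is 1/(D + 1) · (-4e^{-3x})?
2 e^{- 3 x}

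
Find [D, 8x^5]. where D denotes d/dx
40 x^{4}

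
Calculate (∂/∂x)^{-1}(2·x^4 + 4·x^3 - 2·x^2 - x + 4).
\frac{2 x^{5}}{5} + x^{4} - \frac{2 x^{3}}{3} - \frac{x^{2}}{2} + 4 x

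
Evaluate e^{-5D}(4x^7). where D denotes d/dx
4 x^{7} - 140 x^{6} + 2100 x^{5} - 17500 x^{4} + 87500 x^{3} - 262500 x^{2} + 437500 x - 312500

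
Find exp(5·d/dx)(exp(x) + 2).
e^{x + 5} + 2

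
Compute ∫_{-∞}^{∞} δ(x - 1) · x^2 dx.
1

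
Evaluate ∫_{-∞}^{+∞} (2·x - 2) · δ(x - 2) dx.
2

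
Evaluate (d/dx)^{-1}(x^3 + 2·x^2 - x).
\frac{x^{4}}{4} + \frac{2 x^{3}}{3} - \frac{x^{2}}{2}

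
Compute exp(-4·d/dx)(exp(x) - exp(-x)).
- e^{4 - x} + e^{x - 4}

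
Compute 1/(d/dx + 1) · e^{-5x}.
- \frac{e^{- 5 x}}{4}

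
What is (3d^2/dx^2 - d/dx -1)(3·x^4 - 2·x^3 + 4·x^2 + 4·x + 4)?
- 3 x^{4} - 10 x^{3} + 110 x^{2} - 48 x + 16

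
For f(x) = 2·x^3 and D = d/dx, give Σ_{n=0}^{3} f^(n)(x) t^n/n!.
2 t^{3} + 6 t^{2} x + 6 t x^{2} + 2 x^{3}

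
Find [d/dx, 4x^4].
16 x^{3}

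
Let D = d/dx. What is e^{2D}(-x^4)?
- x^{4} - 8 x^{3} - 24 x^{2} - 32 x - 16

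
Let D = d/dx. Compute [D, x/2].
\frac{1}{2}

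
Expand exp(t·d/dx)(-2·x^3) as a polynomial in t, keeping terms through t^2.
2 x \left(- 3 t^{2} - 3 t x - x^{2}\right)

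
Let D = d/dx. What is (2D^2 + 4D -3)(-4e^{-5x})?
- 108 e^{- 5 x}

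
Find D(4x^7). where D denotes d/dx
28 x^{6}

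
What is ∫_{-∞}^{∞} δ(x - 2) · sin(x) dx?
\sin{\left(2 \right)}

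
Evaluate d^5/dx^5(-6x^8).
- 40320 x^{3}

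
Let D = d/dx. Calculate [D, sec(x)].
\tan{\left(x \right)} \sec{\left(x \right)}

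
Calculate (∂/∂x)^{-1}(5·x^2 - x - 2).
\frac{5 x^{3}}{3} - \frac{x^{2}}{2} - 2 x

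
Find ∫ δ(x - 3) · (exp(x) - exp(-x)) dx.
2 \sinh{\left(3 \right)}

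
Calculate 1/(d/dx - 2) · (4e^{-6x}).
- \frac{e^{- 6 x}}{2}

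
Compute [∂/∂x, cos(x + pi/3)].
- \sin{\left(x + \frac{\pi}{3} \right)}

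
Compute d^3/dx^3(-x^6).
- 120 x^{3}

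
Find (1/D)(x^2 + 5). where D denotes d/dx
\frac{x^{3}}{3} + 5 x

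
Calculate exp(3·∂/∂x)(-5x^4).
- 5 x^{4} - 60 x^{3} - 270 x^{2} - 540 x - 405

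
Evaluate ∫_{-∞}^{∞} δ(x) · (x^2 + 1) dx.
1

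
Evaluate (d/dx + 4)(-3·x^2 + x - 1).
- 12 x^{2} - 2 x - 3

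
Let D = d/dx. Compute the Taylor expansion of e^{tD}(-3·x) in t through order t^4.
- 3 t - 3 x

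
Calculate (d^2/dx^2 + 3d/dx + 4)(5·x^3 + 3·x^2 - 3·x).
20 x^{3} + 57 x^{2} + 36 x - 3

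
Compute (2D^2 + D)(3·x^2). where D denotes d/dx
6 x + 12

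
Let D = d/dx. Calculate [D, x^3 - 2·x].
3 x^{2} - 2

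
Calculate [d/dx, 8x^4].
32 x^{3}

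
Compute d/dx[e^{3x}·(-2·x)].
\left(- 6 x - 2\right) e^{3 x}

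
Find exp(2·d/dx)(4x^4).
4 x^{4} + 32 x^{3} + 96 x^{2} + 128 x + 64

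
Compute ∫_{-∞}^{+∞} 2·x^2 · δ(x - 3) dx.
18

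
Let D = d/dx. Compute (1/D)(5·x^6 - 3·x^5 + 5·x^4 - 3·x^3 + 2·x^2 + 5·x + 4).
\frac{5 x^{7}}{7} - \frac{x^{6}}{2} + x^{5} - \frac{3 x^{4}}{4} + \frac{2 x^{3}}{3} + \frac{5 x^{2}}{2} + 4 x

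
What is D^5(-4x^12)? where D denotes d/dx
- 380160 x^{7}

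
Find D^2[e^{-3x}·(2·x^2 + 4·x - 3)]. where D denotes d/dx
\left(18 x^{2} + 12 x - 47\right) e^{- 3 x}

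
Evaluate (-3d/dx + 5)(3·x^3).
x^{2} \left(15 x - 27\right)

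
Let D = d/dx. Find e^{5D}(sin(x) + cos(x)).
\sqrt{2} \sin{\left(x + \frac{\pi}{4} + 5 \right)}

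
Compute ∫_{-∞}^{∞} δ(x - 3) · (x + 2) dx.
5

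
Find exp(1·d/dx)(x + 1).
x + 2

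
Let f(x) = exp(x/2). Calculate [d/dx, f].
\frac{e^{\frac{x}{2}}}{2}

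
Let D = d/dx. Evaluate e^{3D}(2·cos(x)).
2 \cos{\left(x + 3 \right)}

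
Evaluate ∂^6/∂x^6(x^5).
0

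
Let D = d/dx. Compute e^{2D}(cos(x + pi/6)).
\cos{\left(x + \frac{\pi}{6} + 2 \right)}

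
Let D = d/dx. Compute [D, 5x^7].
35 x^{6}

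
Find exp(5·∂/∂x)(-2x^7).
- 2 x^{7} - 70 x^{6} - 1050 x^{5} - 8750 x^{4} - 43750 x^{3} - 131250 x^{2} - 218750 x - 156250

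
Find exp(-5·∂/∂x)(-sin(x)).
- \sin{\left(x - 5 \right)}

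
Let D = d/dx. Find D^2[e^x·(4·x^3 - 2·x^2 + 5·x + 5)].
\left(4 x^{3} + 22 x^{2} + 21 x + 11\right) e^{x}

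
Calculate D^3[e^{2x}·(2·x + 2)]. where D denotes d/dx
\left(16 x + 40\right) e^{2 x}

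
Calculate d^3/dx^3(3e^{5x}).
375 e^{5 x}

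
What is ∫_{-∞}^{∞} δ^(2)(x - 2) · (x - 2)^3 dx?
0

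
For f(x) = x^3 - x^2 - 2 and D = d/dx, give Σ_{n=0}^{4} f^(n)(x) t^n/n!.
t^{3} + t^{2} \left(3 x - 1\right) + t x \left(3 x - 2\right) + x^{3} - x^{2} - 2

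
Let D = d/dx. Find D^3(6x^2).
0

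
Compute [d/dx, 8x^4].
32 x^{3}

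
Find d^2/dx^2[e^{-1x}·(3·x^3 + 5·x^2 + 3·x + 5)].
\left(3 x^{3} - 13 x^{2} + x + 9\right) e^{- x}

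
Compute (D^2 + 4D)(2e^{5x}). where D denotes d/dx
90 e^{5 x}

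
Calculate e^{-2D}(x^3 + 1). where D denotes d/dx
x^{3} - 6 x^{2} + 12 x - 7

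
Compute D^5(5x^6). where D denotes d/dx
3600 x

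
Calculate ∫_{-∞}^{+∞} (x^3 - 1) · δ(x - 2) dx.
7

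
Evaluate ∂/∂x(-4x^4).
- 16 x^{3}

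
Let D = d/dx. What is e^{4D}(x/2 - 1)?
\frac{x}{2} + 1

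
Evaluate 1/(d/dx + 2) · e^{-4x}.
- \frac{e^{- 4 x}}{2}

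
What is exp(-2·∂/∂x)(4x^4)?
4 x^{4} - 32 x^{3} + 96 x^{2} - 128 x + 64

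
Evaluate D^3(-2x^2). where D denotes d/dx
0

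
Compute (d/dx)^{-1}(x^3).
\frac{x^{4}}{4}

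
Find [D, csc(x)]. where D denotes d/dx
- \cot{\left(x \right)} \csc{\left(x \right)}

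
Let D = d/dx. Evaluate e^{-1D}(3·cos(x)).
3 \cos{\left(x - 1 \right)}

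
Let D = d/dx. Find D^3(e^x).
e^{x}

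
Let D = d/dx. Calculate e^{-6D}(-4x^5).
- 4 x^{5} + 120 x^{4} - 1440 x^{3} + 8640 x^{2} - 25920 x + 31104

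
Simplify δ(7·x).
\frac{\delta(x)}{7}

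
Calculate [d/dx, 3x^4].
12 x^{3}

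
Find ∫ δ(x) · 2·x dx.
0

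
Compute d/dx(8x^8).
64 x^{7}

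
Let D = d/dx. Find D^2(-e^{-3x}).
- 9 e^{- 3 x}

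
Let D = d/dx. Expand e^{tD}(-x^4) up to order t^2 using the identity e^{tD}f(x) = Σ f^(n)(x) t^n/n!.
x^{2} \left(- 6 t^{2} - 4 t x - x^{2}\right)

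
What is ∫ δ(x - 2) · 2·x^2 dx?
8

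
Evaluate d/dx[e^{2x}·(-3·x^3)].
x^{2} \left(- 6 x - 9\right) e^{2 x}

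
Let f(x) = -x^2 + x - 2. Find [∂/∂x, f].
1 - 2 x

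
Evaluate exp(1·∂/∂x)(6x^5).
6 x^{5} + 30 x^{4} + 60 x^{3} + 60 x^{2} + 30 x + 6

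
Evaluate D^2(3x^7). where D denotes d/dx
126 x^{5}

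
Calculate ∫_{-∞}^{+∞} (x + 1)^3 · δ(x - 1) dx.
8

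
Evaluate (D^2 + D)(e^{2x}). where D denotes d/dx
6 e^{2 x}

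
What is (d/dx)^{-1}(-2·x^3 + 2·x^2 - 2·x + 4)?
- \frac{x^{4}}{2} + \frac{2 x^{3}}{3} - x^{2} + 4 x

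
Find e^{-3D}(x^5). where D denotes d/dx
x^{5} - 15 x^{4} + 90 x^{3} - 270 x^{2} + 405 x - 243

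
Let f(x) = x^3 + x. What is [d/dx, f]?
3 x^{2} + 1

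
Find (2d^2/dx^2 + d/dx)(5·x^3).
15 x \left(x + 4\right)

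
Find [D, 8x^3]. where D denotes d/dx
24 x^{2}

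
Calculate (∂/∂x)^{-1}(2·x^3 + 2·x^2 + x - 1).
\frac{x^{4}}{2} + \frac{2 x^{3}}{3} + \frac{x^{2}}{2} - x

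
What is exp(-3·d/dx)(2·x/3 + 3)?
\frac{2 x}{3} + 1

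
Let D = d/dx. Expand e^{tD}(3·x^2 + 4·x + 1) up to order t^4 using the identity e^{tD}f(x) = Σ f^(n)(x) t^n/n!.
3 t^{2} + 2 t \left(3 x + 2\right) + 3 x^{2} + 4 x + 1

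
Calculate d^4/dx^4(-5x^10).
- 25200 x^{6}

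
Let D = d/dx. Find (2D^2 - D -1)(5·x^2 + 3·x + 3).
- 5 x^{2} - 13 x + 14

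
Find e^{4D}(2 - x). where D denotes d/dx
- x - 2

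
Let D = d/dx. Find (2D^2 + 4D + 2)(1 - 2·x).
- 4 x - 6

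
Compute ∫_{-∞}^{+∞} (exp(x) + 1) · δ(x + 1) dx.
e^{-1} + 1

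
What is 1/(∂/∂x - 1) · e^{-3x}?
- \frac{e^{- 3 x}}{4}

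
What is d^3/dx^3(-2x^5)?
- 120 x^{2}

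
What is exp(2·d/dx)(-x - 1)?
- x - 3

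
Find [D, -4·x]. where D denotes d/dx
-4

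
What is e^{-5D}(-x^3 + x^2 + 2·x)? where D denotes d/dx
- x^{3} + 16 x^{2} - 83 x + 140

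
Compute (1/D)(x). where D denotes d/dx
\frac{x^{2}}{2}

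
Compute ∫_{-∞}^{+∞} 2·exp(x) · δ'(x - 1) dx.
- 2 e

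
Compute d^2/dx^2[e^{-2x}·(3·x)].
12 \left(x - 1\right) e^{- 2 x}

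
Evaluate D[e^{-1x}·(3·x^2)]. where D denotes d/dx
3 x \left(2 - x\right) e^{- x}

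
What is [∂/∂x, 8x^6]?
48 x^{5}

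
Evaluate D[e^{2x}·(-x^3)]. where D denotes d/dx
x^{2} \left(- 2 x - 3\right) e^{2 x}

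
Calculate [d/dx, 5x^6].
30 x^{5}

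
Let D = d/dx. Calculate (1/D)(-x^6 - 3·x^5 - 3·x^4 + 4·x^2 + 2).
- \frac{x^{7}}{7} - \frac{x^{6}}{2} - \frac{3 x^{5}}{5} + \frac{4 x^{3}}{3} + 2 x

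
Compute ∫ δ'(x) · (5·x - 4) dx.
-5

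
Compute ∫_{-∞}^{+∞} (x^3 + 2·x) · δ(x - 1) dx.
3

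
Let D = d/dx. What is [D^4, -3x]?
-12D^{3}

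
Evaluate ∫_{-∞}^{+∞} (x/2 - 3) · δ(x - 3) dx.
- \frac{3}{2}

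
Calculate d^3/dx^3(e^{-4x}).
- 64 e^{- 4 x}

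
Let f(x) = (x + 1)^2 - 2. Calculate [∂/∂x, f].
2 x + 2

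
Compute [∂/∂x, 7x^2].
14 x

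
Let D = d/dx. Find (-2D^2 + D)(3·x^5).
15 x^{3} \left(x - 8\right)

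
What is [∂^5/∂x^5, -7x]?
-35\frac{d^{4}}{dx^{4}}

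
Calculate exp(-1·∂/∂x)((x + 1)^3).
x^{3}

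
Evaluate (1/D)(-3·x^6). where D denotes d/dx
- \frac{3 x^{7}}{7}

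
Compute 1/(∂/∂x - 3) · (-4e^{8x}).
- \frac{4 e^{8 x}}{5}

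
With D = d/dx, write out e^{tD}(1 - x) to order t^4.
- t - x + 1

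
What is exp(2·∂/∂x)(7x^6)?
7 x^{6} + 84 x^{5} + 420 x^{4} + 1120 x^{3} + 1680 x^{2} + 1344 x + 448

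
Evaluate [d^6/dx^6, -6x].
-36\frac{d^{5}}{dx^{5}}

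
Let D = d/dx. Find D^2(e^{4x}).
16 e^{4 x}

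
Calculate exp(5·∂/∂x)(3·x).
3 x + 15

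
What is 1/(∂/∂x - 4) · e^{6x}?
\frac{e^{6 x}}{2}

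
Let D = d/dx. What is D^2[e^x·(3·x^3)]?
3 x \left(x^{2} + 6 x + 6\right) e^{x}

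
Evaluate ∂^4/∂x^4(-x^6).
- 360 x^{2}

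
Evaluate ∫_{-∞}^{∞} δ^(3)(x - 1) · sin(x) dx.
\cos{\left(1 \right)}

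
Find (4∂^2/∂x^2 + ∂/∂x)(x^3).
3 x \left(x + 8\right)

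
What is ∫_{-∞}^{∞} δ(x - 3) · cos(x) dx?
\cos{\left(3 \right)}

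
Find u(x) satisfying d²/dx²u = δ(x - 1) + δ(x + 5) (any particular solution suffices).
\frac{|x - 1|}{2} + \frac{|x + 5|}{2}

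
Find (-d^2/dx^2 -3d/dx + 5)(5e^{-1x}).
35 e^{- x}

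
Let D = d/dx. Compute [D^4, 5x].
20D^{3}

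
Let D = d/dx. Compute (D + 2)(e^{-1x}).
e^{- x}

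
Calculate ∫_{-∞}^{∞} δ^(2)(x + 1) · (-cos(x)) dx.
\cos{\left(1 \right)}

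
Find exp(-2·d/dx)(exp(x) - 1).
e^{x - 2} - 1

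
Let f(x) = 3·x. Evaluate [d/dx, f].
3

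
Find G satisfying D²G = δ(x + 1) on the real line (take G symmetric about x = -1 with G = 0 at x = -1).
\frac{|x + 1|}{2}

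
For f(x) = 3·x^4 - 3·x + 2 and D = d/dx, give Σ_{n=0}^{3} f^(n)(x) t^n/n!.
12 t^{3} x + 18 t^{2} x^{2} + 3 t \left(4 x^{3} - 1\right) + 3 x^{4} - 3 x + 2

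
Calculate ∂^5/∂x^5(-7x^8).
- 47040 x^{3}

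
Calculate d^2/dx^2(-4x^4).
- 48 x^{2}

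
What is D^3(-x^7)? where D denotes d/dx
- 210 x^{4}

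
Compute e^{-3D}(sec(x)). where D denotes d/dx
\sec{\left(x - 3 \right)}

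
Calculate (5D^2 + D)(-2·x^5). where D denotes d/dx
10 x^{3} \left(- x - 20\right)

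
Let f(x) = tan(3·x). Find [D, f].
\frac{3}{\cos^{2}{\left(3 x \right)}}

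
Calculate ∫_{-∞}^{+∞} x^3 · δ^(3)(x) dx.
-6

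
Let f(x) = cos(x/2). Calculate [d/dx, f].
- \frac{\sin{\left(\frac{x}{2} \right)}}{2}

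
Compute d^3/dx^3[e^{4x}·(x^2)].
\left(64 x^{2} + 96 x + 24\right) e^{4 x}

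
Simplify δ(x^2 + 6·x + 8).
\frac{\delta(x + 2) + \delta(x + 4)}{2}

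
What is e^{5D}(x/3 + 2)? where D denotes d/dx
\frac{x}{3} + \frac{11}{3}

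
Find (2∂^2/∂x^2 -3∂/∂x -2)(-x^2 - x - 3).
2 x^{2} + 8 x + 5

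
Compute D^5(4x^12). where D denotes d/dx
380160 x^{7}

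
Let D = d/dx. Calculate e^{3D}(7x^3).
7 x^{3} + 63 x^{2} + 189 x + 189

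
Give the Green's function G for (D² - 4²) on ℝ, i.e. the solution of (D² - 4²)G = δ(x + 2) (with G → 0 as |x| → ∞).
-\frac{e^{-4|x + 2|}}{8}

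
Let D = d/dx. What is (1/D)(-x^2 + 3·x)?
- \frac{x^{3}}{3} + \frac{3 x^{2}}{2}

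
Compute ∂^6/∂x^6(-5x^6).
-3600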